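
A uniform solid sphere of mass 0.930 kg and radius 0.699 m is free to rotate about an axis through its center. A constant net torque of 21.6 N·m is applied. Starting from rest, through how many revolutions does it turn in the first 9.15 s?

I = (2/5)MR² = (2/5)(0.930)(0.699)² = 0.1818 kg·m².
α = τ/I = 21.6/0.1818 = 118.8 rad/s².
θ = ½αt² = ½(118.8)(9.15)² = 4975 rad.
Revolutions = θ/(2π) = 791.8.

≈ 792 revolutions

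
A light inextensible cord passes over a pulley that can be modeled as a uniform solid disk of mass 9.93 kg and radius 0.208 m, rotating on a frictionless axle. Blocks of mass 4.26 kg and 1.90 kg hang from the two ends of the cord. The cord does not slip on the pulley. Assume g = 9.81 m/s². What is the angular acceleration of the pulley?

I = ½MR² = (1/2)(9.93)(0.208)² = 0.2148 kg·m².
Heavier block: m₁g − T₁ = m₁a. Lighter block: T₂ − m₂g = m₂a.
Pulley: (T₁ − T₂)R = Iα = I(a/R), so T₁ − T₂ = (I/R²)a = (1/2)M_p a = 4.965·a.
Adding the three: (m₁ − m₂)g = (m₁ + m₂ + 4.965)a, so a = (4.26 − 1.90)(9.81)/(4.26 + 1.90 + 4.965) = 2.081 m/s².
α = a/R = 2.081/0.208 = 10.01 rad/s².

α ≈ 10.0 rad/s²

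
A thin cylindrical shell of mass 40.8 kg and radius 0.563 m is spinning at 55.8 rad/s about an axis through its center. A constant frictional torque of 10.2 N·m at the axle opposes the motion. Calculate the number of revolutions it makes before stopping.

≈ 314 revolutions

I = MR² = (40.8)(0.563)² = 12.93 kg·m².
The net torque has magnitude 10.2 N·m, opposing ω.
|α| = τ/I = 10.20/12.93 = 0.7887 rad/s² (deceleration).
ω² = ω₀² − 2|α|θ with ω = 0 ⇒ θ = ω₀²/(2|α|) = 1974 rad = 314.1 rev.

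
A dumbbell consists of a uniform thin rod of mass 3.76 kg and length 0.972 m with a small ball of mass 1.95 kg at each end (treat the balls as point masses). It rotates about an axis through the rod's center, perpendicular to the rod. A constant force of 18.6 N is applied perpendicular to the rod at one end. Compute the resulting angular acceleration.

α ≈ 7.43 rad/s²

I_rod = (1/12)ML² = (1/12)(3.76)(0.972)² = 0.2960 kg·m².
I_balls = 2·m·(L/2)² = 2(1.95)(0.4860)² = 0.9212 kg·m².
Total I = 1.217 kg·m².
τ = F·(L/2) = (18.6)(0.486) = 9.040 N·m.
α = τ/I = 9.040/1.217 = 7.427 rad/s².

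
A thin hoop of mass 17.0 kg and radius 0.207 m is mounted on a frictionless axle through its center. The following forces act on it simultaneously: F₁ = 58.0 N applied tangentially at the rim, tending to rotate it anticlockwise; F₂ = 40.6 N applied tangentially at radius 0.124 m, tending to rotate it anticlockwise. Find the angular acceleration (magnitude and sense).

α ≈ 23.4 rad/s², anticlockwise

I = MR² = (17.0)(0.207)² = 0.7284 kg·m².
Taking anticlockwise as positive: τ₁ = +(58.0)(0.207) = +12.01 N·m; τ₂ = +(40.6)(0.124) = +5.034 N·m.
Net torque τ = 17.04 N·m.
α = τ/I = 17.04/0.7284 = 23.39 rad/s².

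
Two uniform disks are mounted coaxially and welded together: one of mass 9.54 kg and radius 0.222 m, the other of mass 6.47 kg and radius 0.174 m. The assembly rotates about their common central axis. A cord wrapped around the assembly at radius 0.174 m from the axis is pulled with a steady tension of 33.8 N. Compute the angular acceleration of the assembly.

I = ½M₁R₁² + ½M₂R₂² = ½(9.54)(0.222)² + ½(6.47)(0.174)² = 0.3330 kg·m².
τ = F r = (33.8)(0.174) = 5.881 N·m.
α = τ/I = 5.881/0.3330 = 17.66 rad/s².

α ≈ 17.7 rad/s²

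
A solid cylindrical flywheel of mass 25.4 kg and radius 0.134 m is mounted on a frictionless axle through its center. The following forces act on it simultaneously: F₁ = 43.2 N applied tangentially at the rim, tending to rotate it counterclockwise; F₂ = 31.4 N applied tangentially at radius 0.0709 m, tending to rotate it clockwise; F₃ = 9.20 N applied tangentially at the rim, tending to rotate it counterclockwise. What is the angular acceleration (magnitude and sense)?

I = ½MR² = (1/2)(25.4)(0.134)² = 0.2280 kg·m².
Taking counterclockwise as positive: τ₁ = +(43.2)(0.134) = +5.789 N·m; τ₂ = −(31.4)(0.0709) = −2.226 N·m; τ₃ = +(9.20)(0.134) = +1.233 N·m.
Net torque τ = 4.795 N·m.
α = τ/I = 4.795/0.2280 = 21.03 rad/s².

α ≈ 21.0 rad/s², counterclockwise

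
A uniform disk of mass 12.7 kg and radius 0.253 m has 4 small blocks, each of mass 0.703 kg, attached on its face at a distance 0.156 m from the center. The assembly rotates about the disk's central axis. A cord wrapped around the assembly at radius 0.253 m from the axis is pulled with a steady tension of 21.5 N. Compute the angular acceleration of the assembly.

I_disk = ½MR² = ½(12.7)(0.253)² = 0.4065 kg·m².
I_blocks = 4·m·r² = 4(0.703)(0.156)² = 0.06843 kg·m².
Total I = 0.4749 kg·m².
τ = F r = (21.5)(0.253) = 5.439 N·m.
α = τ/I = 5.439/0.4749 = 11.45 rad/s².

α ≈ 11.5 rad/s²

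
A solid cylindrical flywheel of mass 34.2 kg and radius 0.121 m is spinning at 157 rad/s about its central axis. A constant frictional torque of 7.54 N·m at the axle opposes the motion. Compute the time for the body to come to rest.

I = ½MR² = (1/2)(34.2)(0.121)² = 0.2504 kg·m².
The net torque has magnitude 7.54 N·m, opposing ω.
|α| = τ/I = 7.540/0.2504 = 30.12 rad/s² (deceleration).
0 = ω₀ − |α|t ⇒ t = ω₀/|α| = 157/30.12 = 5.213 s.

t ≈ 5.21 s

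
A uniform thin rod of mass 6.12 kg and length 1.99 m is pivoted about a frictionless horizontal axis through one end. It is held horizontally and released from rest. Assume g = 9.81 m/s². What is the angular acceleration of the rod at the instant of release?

α ≈ 7.39 rad/s²

About the pivot, I = (1/3)ML² = (1/3)(6.12)(1.99)² = 8.079 kg·m².
The weight acts at the center, a distance L/2 = 0.9950 m from the pivot; τ = Mg(L/2) = 59.74 N·m.
α = τ/I = 59.74/8.079 = 7.394 rad/s².
(Equivalently α = (3g/(2L)) = 7.394 rad/s².)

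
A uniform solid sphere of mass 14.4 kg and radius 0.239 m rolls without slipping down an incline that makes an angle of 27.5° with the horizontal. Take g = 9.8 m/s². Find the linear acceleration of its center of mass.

a ≈ 3.23 m/s²

Translation along the incline: Mg sinθ − f = Ma.
Rotation about the center: fR = Iα with I = (2/5)MR². No-slip gives a = αR, so f = (I/R²)a = (2/5)M a.
Substituting: Mg sinθ = (1 + 0.4000)Ma, so a = g sinθ/(1 + 0.4000) = (9.8) sin 27.5° / 1.400 = 3.232 m/s².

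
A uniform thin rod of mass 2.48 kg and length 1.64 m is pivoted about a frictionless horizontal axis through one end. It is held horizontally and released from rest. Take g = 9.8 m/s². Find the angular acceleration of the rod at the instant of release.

About the pivot, I = (1/3)ML² = (1/3)(2.48)(1.64)² = 2.223 kg·m².
The weight acts at the center, a distance L/2 = 0.8200 m from the pivot; τ = Mg(L/2) = 19.93 N·m.
α = τ/I = 19.93/2.223 = 8.963 rad/s².
(Equivalently α = (3g/(2L)) = 8.963 rad/s².)

α ≈ 8.96 rad/s²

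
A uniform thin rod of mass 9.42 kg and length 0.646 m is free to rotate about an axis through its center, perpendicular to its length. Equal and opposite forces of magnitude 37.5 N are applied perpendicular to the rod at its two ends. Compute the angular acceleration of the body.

α ≈ 73.9 rad/s²

I = (1/12)ML² = (1/12)(9.42)(0.646)² = 0.3276 kg·m².
The couple gives τ = F·(L/2) + F·(L/2) = F L = (37.5)(0.646) = 24.23 N·m.
From τ = Iα: α = 24.23/0.3276 = 73.95 rad/s².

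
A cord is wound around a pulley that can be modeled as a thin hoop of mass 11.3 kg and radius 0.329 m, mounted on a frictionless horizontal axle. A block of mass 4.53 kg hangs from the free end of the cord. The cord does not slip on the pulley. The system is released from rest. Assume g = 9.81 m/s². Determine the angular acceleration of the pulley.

I = MR² = (11.3)(0.329)² = 1.223 kg·m².
Block: mg − T = ma. Pulley: TR = Iα. No-slip: a = αR, so T = (I/R²)a = 11.30·a.
Then mg = (m + 11.30)a, so a = (4.53)(9.81)/(4.53 + 11.30) = 2.807 m/s².
α = a/R = 2.807/0.329 = 8.533 rad/s².

α ≈ 8.53 rad/s²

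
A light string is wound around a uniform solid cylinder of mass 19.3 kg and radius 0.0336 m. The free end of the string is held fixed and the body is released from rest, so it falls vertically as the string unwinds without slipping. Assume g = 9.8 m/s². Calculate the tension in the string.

T ≈ 63.0 N

Translation: Mg − T = Ma. Rotation about the center: TR = Iα with I = ½MR².
With a = αR: T = (I/R²)a = (1/2)M a, so Mg = (1 + 0.5000)Ma.
a = g/(1 + 0.5000) = 9.8/1.500 = 6.533 m/s².
T = 0.5000·M·a = (0.5000)(19.3)(6.533) = 63.05 N.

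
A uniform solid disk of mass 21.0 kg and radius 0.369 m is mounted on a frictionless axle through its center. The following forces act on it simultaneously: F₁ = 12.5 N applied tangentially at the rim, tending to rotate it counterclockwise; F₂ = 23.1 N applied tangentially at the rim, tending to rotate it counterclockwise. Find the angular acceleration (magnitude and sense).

α ≈ 9.19 rad/s², counterclockwise

I = ½MR² = (1/2)(21.0)(0.369)² = 1.430 kg·m².
Taking counterclockwise as positive: τ₁ = +(12.5)(0.369) = +4.612 N·m; τ₂ = +(23.1)(0.369) = +8.524 N·m.
Net torque τ = 13.14 N·m.
α = τ/I = 13.14/1.430 = 9.188 rad/s².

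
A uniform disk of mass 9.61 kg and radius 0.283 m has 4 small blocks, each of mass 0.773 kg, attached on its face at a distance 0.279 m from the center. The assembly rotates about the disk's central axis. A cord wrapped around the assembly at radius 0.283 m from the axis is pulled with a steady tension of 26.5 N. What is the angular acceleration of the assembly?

I_disk = ½MR² = ½(9.61)(0.283)² = 0.3848 kg·m².
I_blocks = 4·m·r² = 4(0.773)(0.279)² = 0.2407 kg·m².
Total I = 0.6255 kg·m².
τ = F r = (26.5)(0.283) = 7.499 N·m.
α = τ/I = 7.499/0.6255 = 11.99 rad/s².

α ≈ 12.0 rad/s²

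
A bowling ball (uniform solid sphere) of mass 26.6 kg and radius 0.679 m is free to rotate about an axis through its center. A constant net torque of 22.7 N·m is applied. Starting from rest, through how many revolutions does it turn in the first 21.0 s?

I = (2/5)MR² = (2/5)(26.6)(0.679)² = 4.905 kg·m².
α = τ/I = 22.7/4.905 = 4.627 rad/s².
θ = ½αt² = ½(4.627)(21.0)² = 1020 rad.
Revolutions = θ/(2π) = 162.4.

≈ 162 revolutions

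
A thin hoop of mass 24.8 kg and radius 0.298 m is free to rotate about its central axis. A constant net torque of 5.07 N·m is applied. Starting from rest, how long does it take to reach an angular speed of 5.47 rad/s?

I = MR² = (24.8)(0.298)² = 2.202 kg·m².
α = τ/I = 5.07/2.202 = 2.302 rad/s².
ω = αt ⇒ t = ω/α = 5.47/2.302 = 2.376 s.

t ≈ 2.38 s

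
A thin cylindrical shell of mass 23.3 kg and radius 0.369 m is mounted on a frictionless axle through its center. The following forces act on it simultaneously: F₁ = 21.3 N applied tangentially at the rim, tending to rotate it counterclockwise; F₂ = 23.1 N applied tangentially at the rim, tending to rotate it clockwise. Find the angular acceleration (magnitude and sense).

I = MR² = (23.3)(0.369)² = 3.173 kg·m².
Taking counterclockwise as positive: τ₁ = +(21.3)(0.369) = +7.860 N·m; τ₂ = −(23.1)(0.369) = −8.524 N·m.
Net torque τ = -0.6642 N·m.
α = τ/I = -0.6642/3.173 = -0.2094 rad/s².

α ≈ 0.209 rad/s², clockwise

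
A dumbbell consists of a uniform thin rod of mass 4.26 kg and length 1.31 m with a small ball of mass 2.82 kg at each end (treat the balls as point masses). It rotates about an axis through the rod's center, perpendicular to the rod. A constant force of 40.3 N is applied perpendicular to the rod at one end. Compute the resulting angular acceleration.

α ≈ 8.71 rad/s²

I_rod = (1/12)ML² = (1/12)(4.26)(1.31)² = 0.6092 kg·m².
I_balls = 2·m·(L/2)² = 2(2.82)(0.6550)² = 2.420 kg·m².
Total I = 3.029 kg·m².
τ = F·(L/2) = (40.3)(0.655) = 26.40 N·m.
α = τ/I = 26.40/3.029 = 8.715 rad/s².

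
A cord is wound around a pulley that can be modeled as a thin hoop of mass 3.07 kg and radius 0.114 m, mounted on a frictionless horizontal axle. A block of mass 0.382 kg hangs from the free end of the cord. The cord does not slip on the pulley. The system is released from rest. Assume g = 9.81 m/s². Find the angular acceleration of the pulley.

α ≈ 9.52 rad/s²

I = MR² = (3.07)(0.114)² = 0.03990 kg·m².
Block: mg − T = ma. Pulley: TR = Iα. No-slip: a = αR, so T = (I/R²)a = 3.070·a.
Then mg = (m + 3.070)a, so a = (0.382)(9.81)/(0.382 + 3.070) = 1.086 m/s².
α = a/R = 1.086/0.114 = 9.523 rad/s².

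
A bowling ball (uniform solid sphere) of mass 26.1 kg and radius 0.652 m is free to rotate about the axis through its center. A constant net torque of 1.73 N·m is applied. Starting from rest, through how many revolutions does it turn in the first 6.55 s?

I = (2/5)MR² = (2/5)(26.1)(0.652)² = 4.438 kg·m².
α = τ/I = 1.73/4.438 = 0.3898 rad/s².
θ = ½αt² = ½(0.3898)(6.55)² = 8.362 rad.
Revolutions = θ/(2π) = 1.331.

≈ 1.33 revolutions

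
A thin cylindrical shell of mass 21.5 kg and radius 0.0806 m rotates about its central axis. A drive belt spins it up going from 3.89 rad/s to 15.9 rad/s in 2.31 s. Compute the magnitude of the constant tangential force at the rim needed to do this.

I = MR² = (21.5)(0.0806)² = 0.1397 kg·m².
α = Δω/Δt = (15.9 − 3.89)/2.31 = 5.199 rad/s².
The required torque is τ = Iα = (0.1397)(5.199) = 0.7262 N·m.
A tangential force at the rim gives τ = FR, so F = τ/R = 0.7262/0.0806 = 9.010 N.

F ≈ 9.01 N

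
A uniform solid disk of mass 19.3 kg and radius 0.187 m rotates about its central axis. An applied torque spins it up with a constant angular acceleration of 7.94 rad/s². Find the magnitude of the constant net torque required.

I = ½MR² = (1/2)(19.3)(0.187)² = 0.3375 kg·m².
τ = Iα = (0.3375)(7.940) = 2.679 N·m.

τ ≈ 2.68 N·m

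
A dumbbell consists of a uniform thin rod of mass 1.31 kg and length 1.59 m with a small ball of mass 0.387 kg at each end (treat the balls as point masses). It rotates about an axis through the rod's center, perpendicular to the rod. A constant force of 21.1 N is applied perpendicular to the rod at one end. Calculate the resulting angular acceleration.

α ≈ 21.9 rad/s²

I_rod = (1/12)ML² = (1/12)(1.31)(1.59)² = 0.2760 kg·m².
I_balls = 2·m·(L/2)² = 2(0.387)(0.7950)² = 0.4892 kg·m².
Total I = 0.7652 kg·m².
τ = F·(L/2) = (21.1)(0.795) = 16.77 N·m.
α = τ/I = 16.77/0.7652 = 21.92 rad/s².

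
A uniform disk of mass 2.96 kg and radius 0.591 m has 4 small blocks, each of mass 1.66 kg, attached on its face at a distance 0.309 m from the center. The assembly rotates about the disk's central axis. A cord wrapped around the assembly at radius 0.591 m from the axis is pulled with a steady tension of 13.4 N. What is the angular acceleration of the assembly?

I_disk = ½MR² = ½(2.96)(0.591)² = 0.5169 kg·m².
I_blocks = 4·m·r² = 4(1.66)(0.309)² = 0.6340 kg·m².
Total I = 1.151 kg·m².
τ = F r = (13.4)(0.591) = 7.919 N·m.
α = τ/I = 7.919/1.151 = 6.881 rad/s².

α ≈ 6.88 rad/s²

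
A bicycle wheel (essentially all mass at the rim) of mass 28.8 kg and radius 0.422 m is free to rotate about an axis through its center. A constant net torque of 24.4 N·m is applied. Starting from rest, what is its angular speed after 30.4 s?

I = MR² = (28.8)(0.422)² = 5.129 kg·m².
α = τ/I = 24.4/5.129 = 4.757 rad/s².
ω = ω₀ + αt = 0 + (4.757)(30.4) = 144.6 rad/s.

ω ≈ 145 rad/s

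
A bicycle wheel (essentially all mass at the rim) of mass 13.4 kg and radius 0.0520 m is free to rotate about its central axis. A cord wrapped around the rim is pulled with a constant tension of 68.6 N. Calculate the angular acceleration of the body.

I = MR² = (13.4)(0.0520)² = 0.03623 kg·m².
τ = F R = (68.6)(0.0520) = 3.567 N·m.
From τ = Iα: α = 3.567/0.03623 = 98.45 rad/s².

α ≈ 98.5 rad/s²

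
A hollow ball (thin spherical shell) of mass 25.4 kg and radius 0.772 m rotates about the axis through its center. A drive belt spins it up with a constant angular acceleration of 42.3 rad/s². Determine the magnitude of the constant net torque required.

τ ≈ 427 N·m

I = (2/3)MR² = (2/3)(25.4)(0.772)² = 10.09 kg·m².
τ = Iα = (10.09)(42.30) = 426.9 N·m.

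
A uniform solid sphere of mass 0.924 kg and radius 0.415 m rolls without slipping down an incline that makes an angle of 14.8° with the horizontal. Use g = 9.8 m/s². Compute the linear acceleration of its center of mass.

a ≈ 1.79 m/s²

Translation along the incline: Mg sinθ − f = Ma.
Rotation about the center: fR = Iα with I = (2/5)MR². No-slip gives a = αR, so f = (I/R²)a = (2/5)M a.
Substituting: Mg sinθ = (1 + 0.4000)Ma, so a = g sinθ/(1 + 0.4000) = (9.8) sin 14.8° / 1.400 = 1.788 m/s².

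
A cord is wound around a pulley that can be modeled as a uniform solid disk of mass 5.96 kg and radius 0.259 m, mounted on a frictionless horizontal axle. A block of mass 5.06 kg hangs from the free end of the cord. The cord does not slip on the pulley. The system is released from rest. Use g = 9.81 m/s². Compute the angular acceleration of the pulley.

I = ½MR² = (1/2)(5.96)(0.259)² = 0.1999 kg·m².
Block: mg − T = ma. Pulley: TR = Iα. No-slip: a = αR, so T = (I/R²)a = 2.980·a.
Then mg = (m + 2.980)a, so a = (5.06)(9.81)/(5.06 + 2.980) = 6.174 m/s².
α = a/R = 6.174/0.259 = 23.84 rad/s².

α ≈ 23.8 rad/s²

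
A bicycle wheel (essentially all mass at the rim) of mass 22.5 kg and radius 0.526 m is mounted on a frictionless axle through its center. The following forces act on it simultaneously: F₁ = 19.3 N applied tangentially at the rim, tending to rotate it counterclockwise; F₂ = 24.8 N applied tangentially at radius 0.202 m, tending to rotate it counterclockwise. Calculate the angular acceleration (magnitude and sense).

I = MR² = (22.5)(0.526)² = 6.225 kg·m².
Taking counterclockwise as positive: τ₁ = +(19.3)(0.526) = +10.15 N·m; τ₂ = +(24.8)(0.202) = +5.010 N·m.
Net torque τ = 15.16 N·m.
α = τ/I = 15.16/6.225 = 2.435 rad/s².

α ≈ 2.44 rad/s², counterclockwise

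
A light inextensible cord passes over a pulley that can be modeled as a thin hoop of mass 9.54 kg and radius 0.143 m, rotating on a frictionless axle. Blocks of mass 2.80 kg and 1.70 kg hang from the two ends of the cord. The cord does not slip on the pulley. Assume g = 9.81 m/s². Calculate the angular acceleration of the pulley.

I = MR² = (9.54)(0.143)² = 0.1951 kg·m².
Heavier block: m₁g − T₁ = m₁a. Lighter block: T₂ − m₂g = m₂a.
Pulley: (T₁ − T₂)R = Iα = I(a/R), so T₁ − T₂ = (I/R²)a = 1·M_p a = 9.540·a.
Adding the three: (m₁ − m₂)g = (m₁ + m₂ + 9.540)a, so a = (2.80 − 1.70)(9.81)/(2.80 + 1.70 + 9.540) = 0.7686 m/s².
α = a/R = 0.7686/0.143 = 5.375 rad/s².

α ≈ 5.37 rad/s²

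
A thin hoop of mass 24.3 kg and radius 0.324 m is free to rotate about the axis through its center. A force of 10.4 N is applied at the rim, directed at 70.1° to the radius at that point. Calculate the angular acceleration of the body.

I = MR² = (24.3)(0.324)² = 2.551 kg·m².
Only the tangential component produces torque: τ = F R sinθ = (10.4)(0.324) sin 70.1° = 3.168 N·m.
From τ = Iα: α = 3.168/2.551 = 1.242 rad/s².

α ≈ 1.24 rad/s²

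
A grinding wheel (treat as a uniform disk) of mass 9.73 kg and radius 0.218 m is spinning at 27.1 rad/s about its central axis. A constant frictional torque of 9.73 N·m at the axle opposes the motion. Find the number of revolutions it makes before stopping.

I = ½MR² = (1/2)(9.73)(0.218)² = 0.2312 kg·m².
The net torque has magnitude 9.73 N·m, opposing ω.
|α| = τ/I = 9.730/0.2312 = 42.08 rad/s² (deceleration).
ω² = ω₀² − 2|α|θ with ω = 0 ⇒ θ = ω₀²/(2|α|) = 8.726 rad = 1.389 rev.

≈ 1.39 revolutions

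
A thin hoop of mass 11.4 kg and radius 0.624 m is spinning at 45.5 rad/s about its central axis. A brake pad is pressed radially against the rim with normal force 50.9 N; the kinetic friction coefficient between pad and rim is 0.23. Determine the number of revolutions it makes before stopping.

I = MR² = (11.4)(0.624)² = 4.439 kg·m².
Friction force f = μN = (0.23)(50.9) = 11.71 N at the rim; torque magnitude τ = fR = 7.305 N·m, opposing ω.
|α| = τ/I = 7.305/4.439 = 1.646 rad/s² (deceleration).
ω² = ω₀² − 2|α|θ with ω = 0 ⇒ θ = ω₀²/(2|α|) = 629.0 rad = 100.1 rev.

≈ 100 revolutions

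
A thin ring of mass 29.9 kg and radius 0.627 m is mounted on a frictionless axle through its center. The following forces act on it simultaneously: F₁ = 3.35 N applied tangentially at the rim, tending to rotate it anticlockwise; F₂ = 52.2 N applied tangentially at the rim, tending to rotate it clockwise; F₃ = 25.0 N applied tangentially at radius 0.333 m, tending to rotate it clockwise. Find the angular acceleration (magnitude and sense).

I = MR² = (29.9)(0.627)² = 11.75 kg·m².
Taking anticlockwise as positive: τ₁ = +(3.35)(0.627) = +2.100 N·m; τ₂ = −(52.2)(0.627) = −32.73 N·m; τ₃ = −(25.0)(0.333) = −8.325 N·m.
Net torque τ = -38.95 N·m.
α = τ/I = -38.95/11.75 = -3.314 rad/s².

α ≈ 3.31 rad/s², clockwise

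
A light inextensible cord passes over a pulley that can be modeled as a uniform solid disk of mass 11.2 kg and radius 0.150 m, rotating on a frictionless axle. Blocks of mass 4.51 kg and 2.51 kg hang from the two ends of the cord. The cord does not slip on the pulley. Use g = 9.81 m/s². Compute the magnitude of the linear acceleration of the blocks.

I = ½MR² = (1/2)(11.2)(0.150)² = 0.1260 kg·m².
Heavier block: m₁g − T₁ = m₁a. Lighter block: T₂ − m₂g = m₂a.
Pulley: (T₁ − T₂)R = Iα = I(a/R), so T₁ − T₂ = (I/R²)a = (1/2)M_p a = 5.600·a.
Adding the three: (m₁ − m₂)g = (m₁ + m₂ + 5.600)a, so a = (4.51 − 2.51)(9.81)/(4.51 + 2.51 + 5.600) = 1.555 m/s².

a ≈ 1.55 m/s²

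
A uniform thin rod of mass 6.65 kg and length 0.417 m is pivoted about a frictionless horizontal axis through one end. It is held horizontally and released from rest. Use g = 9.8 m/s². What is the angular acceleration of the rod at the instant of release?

α ≈ 35.3 rad/s²

About the pivot, I = (1/3)ML² = (1/3)(6.65)(0.417)² = 0.3855 kg·m².
The weight acts at the center, a distance L/2 = 0.2085 m from the pivot; τ = Mg(L/2) = 13.59 N·m.
α = τ/I = 13.59/0.3855 = 35.25 rad/s².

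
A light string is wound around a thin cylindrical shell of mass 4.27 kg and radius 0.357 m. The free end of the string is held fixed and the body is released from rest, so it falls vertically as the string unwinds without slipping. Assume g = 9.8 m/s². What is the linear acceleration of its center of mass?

Translation: Mg − T = Ma. Rotation about the center: TR = Iα with I = MR².
With a = αR: T = (I/R²)a = M a, so Mg = (1 + 1.000)Ma.
a = g/(1 + 1.000) = 9.8/2.000 = 4.900 m/s².

a ≈ 4.90 m/s²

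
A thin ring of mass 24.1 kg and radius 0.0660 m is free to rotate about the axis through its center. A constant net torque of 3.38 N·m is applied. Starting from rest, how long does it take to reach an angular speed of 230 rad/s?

t ≈ 7.14 s

I = MR² = (24.1)(0.0660)² = 0.1050 kg·m².
α = τ/I = 3.38/0.1050 = 32.20 rad/s².
ω = αt ⇒ t = ω/α = 230/32.20 = 7.144 s.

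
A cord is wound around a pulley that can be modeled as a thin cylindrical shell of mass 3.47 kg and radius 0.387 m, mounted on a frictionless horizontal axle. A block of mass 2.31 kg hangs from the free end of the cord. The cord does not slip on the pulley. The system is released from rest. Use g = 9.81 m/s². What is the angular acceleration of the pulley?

I = MR² = (3.47)(0.387)² = 0.5197 kg·m².
Block: mg − T = ma. Pulley: TR = Iα. No-slip: a = αR, so T = (I/R²)a = 3.470·a.
Then mg = (m + 3.470)a, so a = (2.31)(9.81)/(2.31 + 3.470) = 3.921 m/s².
α = a/R = 3.921/0.387 = 10.13 rad/s².

α ≈ 10.1 rad/s²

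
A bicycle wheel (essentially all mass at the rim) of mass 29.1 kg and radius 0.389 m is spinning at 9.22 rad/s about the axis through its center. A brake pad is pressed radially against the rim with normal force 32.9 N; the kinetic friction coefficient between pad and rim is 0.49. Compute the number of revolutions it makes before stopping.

≈ 4.75 revolutions

I = MR² = (29.1)(0.389)² = 4.403 kg·m².
Friction force f = μN = (0.49)(32.9) = 16.12 N at the rim; torque magnitude τ = fR = 6.271 N·m, opposing ω.
|α| = τ/I = 6.271/4.403 = 1.424 rad/s² (deceleration).
ω² = ω₀² − 2|α|θ with ω = 0 ⇒ θ = ω₀²/(2|α|) = 29.85 rad = 4.750 rev.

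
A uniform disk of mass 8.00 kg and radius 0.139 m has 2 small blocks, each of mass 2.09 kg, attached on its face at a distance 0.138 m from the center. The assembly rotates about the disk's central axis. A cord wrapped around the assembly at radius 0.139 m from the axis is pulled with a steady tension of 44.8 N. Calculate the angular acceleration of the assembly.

α ≈ 39.7 rad/s²

I_disk = ½MR² = ½(8.00)(0.139)² = 0.07728 kg·m².
I_blocks = 2·m·r² = 2(2.09)(0.138)² = 0.07960 kg·m².
Total I = 0.1569 kg·m².
τ = F r = (44.8)(0.139) = 6.227 N·m.
α = τ/I = 6.227/0.1569 = 39.69 rad/s².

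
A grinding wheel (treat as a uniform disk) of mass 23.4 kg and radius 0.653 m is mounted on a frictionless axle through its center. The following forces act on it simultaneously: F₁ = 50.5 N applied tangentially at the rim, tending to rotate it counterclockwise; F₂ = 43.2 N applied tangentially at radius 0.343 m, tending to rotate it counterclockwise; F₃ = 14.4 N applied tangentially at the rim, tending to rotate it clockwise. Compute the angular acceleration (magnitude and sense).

α ≈ 7.70 rad/s², counterclockwise

I = ½MR² = (1/2)(23.4)(0.653)² = 4.989 kg·m².
Taking counterclockwise as positive: τ₁ = +(50.5)(0.653) = +32.98 N·m; τ₂ = +(43.2)(0.343) = +14.82 N·m; τ₃ = −(14.4)(0.653) = −9.403 N·m.
Net torque τ = 38.39 N·m.
α = τ/I = 38.39/4.989 = 7.695 rad/s².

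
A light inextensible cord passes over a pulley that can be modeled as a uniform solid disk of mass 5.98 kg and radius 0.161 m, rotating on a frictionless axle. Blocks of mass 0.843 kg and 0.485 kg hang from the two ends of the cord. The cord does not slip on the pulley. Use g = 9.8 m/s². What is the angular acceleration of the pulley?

α ≈ 5.05 rad/s²

I = ½MR² = (1/2)(5.98)(0.161)² = 0.07750 kg·m².
Heavier block: m₁g − T₁ = m₁a. Lighter block: T₂ − m₂g = m₂a.
Pulley: (T₁ − T₂)R = Iα = I(a/R), so T₁ − T₂ = (I/R²)a = (1/2)M_p a = 2.990·a.
Adding the three: (m₁ − m₂)g = (m₁ + m₂ + 2.990)a, so a = (0.843 − 0.485)(9.8)/(0.843 + 0.485 + 2.990) = 0.8125 m/s².
α = a/R = 0.8125/0.161 = 5.047 rad/s².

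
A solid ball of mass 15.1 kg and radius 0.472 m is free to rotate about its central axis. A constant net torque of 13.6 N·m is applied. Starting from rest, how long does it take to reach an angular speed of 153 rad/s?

I = (2/5)MR² = (2/5)(15.1)(0.472)² = 1.346 kg·m².
α = τ/I = 13.6/1.346 = 10.11 rad/s².
ω = αt ⇒ t = ω/α = 153/10.11 = 15.14 s.

t ≈ 15.1 s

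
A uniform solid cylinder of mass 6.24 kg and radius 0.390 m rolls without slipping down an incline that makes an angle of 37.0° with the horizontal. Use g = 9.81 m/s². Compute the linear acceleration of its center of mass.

Translation along the incline: Mg sinθ − f = Ma.
Rotation about the center: fR = Iα with I = ½MR². No-slip gives a = αR, so f = (I/R²)a = (1/2)M a.
Substituting: Mg sinθ = (1 + 0.5000)Ma, so a = g sinθ/(1 + 0.5000) = (9.81) sin 37.0° / 1.500 = 3.936 m/s².

a ≈ 3.94 m/s²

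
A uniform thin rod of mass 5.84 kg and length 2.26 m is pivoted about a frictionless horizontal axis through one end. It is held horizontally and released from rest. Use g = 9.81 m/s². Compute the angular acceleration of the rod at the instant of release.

α ≈ 6.51 rad/s²

About the pivot, I = (1/3)ML² = (1/3)(5.84)(2.26)² = 9.943 kg·m².
The weight acts at the center, a distance L/2 = 1.130 m from the pivot; τ = Mg(L/2) = 64.74 N·m.
α = τ/I = 64.74/9.943 = 6.511 rad/s².
(Equivalently α = (3g/(2L)) = 6.511 rad/s².)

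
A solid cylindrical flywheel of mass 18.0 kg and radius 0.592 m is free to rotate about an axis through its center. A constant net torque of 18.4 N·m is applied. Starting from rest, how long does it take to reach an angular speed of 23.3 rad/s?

t ≈ 3.99 s

I = ½MR² = (1/2)(18.0)(0.592)² = 3.154 kg·m².
α = τ/I = 18.4/3.154 = 5.834 rad/s².
ω = αt ⇒ t = ω/α = 23.3/5.834 = 3.994 s.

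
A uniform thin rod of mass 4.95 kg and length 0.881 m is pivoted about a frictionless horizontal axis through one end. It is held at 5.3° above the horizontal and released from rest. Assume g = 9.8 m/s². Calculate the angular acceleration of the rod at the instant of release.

α ≈ 16.6 rad/s²

About the pivot, I = (1/3)ML² = (1/3)(4.95)(0.881)² = 1.281 kg·m².
The weight acts at the center, a distance L/2 = 0.4405 m from the pivot; τ = Mg(L/2) cos 5.3° = 21.28 N·m.
α = τ/I = 21.28/1.281 = 16.61 rad/s².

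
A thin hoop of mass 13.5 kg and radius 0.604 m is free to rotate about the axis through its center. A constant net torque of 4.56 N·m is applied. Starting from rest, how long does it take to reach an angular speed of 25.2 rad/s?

t ≈ 27.2 s

I = MR² = (13.5)(0.604)² = 4.925 kg·m².
α = τ/I = 4.56/4.925 = 0.9259 rad/s².
ω = αt ⇒ t = ω/α = 25.2/0.9259 = 27.22 s.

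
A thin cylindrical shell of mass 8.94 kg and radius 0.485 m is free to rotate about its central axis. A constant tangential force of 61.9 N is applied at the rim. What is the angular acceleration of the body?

α ≈ 14.3 rad/s²

I = MR² = (8.94)(0.485)² = 2.103 kg·m².
τ = F R = (61.9)(0.485) = 30.02 N·m.
Newton's second law for rotation, τ = Iα, gives α = τ/I = 30.02/2.103 = 14.28 rad/s².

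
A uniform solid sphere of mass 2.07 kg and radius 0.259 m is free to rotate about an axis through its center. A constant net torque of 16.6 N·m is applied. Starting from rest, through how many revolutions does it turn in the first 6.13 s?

I = (2/5)MR² = (2/5)(2.07)(0.259)² = 0.05554 kg·m².
α = τ/I = 16.6/0.05554 = 298.9 rad/s².
θ = ½αt² = ½(298.9)(6.13)² = 5615 rad.
Revolutions = θ/(2π) = 893.7.

≈ 894 revolutions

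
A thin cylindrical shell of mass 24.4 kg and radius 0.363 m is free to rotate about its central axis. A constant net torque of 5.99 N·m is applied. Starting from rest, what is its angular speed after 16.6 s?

I = MR² = (24.4)(0.363)² = 3.215 kg·m².
α = τ/I = 5.99/3.215 = 1.863 rad/s².
ω = ω₀ + αt = 0 + (1.863)(16.6) = 30.93 rad/s.

ω ≈ 30.9 rad/s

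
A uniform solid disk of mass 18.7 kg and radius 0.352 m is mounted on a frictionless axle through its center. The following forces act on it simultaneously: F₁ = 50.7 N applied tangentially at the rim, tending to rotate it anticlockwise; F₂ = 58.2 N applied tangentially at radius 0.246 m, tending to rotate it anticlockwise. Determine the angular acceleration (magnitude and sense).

α ≈ 27.8 rad/s², anticlockwise

I = ½MR² = (1/2)(18.7)(0.352)² = 1.159 kg·m².
Taking anticlockwise as positive: τ₁ = +(50.7)(0.352) = +17.85 N·m; τ₂ = +(58.2)(0.246) = +14.32 N·m.
Net torque τ = 32.16 N·m.
α = τ/I = 32.16/1.159 = 27.76 rad/s².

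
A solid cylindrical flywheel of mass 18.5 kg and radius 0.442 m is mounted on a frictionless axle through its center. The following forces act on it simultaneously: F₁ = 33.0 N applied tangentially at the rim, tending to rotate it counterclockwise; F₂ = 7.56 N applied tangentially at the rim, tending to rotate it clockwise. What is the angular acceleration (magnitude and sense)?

α ≈ 6.22 rad/s², counterclockwise

I = ½MR² = (1/2)(18.5)(0.442)² = 1.807 kg·m².
Taking counterclockwise as positive: τ₁ = +(33.0)(0.442) = +14.59 N·m; τ₂ = −(7.56)(0.442) = −3.342 N·m.
Net torque τ = 11.24 N·m.
α = τ/I = 11.24/1.807 = 6.222 rad/s².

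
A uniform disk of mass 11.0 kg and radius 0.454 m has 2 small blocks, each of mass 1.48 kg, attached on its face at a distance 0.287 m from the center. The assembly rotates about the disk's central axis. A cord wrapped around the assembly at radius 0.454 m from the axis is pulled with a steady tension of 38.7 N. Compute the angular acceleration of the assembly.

α ≈ 12.8 rad/s²

I_disk = ½MR² = ½(11.0)(0.454)² = 1.134 kg·m².
I_blocks = 2·m·r² = 2(1.48)(0.287)² = 0.2438 kg·m².
Total I = 1.377 kg·m².
τ = F r = (38.7)(0.454) = 17.57 N·m.
α = τ/I = 17.57/1.377 = 12.76 rad/s².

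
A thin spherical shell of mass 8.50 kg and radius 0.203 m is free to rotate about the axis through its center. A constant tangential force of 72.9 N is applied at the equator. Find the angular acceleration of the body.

α ≈ 63.4 rad/s²

I = (2/3)MR² = (2/3)(8.50)(0.203)² = 0.2335 kg·m².
τ = F R = (72.9)(0.203) = 14.80 N·m.
From τ = Iα: α = 14.80/0.2335 = 63.37 rad/s².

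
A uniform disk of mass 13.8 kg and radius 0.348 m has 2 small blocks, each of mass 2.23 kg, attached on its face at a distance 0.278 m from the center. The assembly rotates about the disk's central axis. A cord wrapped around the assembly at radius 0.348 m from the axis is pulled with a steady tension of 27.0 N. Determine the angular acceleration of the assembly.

α ≈ 7.96 rad/s²

I_disk = ½MR² = ½(13.8)(0.348)² = 0.8356 kg·m².
I_blocks = 2·m·r² = 2(2.23)(0.278)² = 0.3447 kg·m².
Total I = 1.180 kg·m².
τ = F r = (27.0)(0.348) = 9.396 N·m.
α = τ/I = 9.396/1.180 = 7.961 rad/s².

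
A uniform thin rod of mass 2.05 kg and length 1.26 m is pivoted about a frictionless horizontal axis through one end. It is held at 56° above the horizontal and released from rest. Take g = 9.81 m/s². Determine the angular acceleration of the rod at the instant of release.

α ≈ 6.53 rad/s²

About the pivot, I = (1/3)ML² = (1/3)(2.05)(1.26)² = 1.085 kg·m².
The weight acts at the center, a distance L/2 = 0.6300 m from the pivot; τ = Mg(L/2) cos 56° = 7.085 N·m.
α = τ/I = 7.085/1.085 = 6.531 rad/s².
(Equivalently α = (3g/(2L)) cos 56° = 6.531 rad/s².)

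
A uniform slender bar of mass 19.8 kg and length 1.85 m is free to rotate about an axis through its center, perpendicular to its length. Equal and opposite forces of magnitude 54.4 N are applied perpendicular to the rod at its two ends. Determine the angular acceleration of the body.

I = (1/12)ML² = (1/12)(19.8)(1.85)² = 5.647 kg·m².
The couple gives τ = F·(L/2) + F·(L/2) = F L = (54.4)(1.85) = 100.6 N·m.
From τ = Iα: α = 100.6/5.647 = 17.82 rad/s².

α ≈ 17.8 rad/s²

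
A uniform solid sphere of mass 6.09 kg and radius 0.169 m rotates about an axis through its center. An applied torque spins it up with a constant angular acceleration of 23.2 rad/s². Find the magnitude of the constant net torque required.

τ ≈ 1.61 N·m

I = (2/5)MR² = (2/5)(6.09)(0.169)² = 0.06957 kg·m².
τ = Iα = (0.06957)(23.20) = 1.614 N·m.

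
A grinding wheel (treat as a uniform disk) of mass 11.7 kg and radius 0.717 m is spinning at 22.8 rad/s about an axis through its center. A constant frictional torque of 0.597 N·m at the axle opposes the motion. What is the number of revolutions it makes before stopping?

≈ 208 revolutions

I = ½MR² = (1/2)(11.7)(0.717)² = 3.007 kg·m².
The net torque has magnitude 0.597 N·m, opposing ω.
|α| = τ/I = 0.5970/3.007 = 0.1985 rad/s² (deceleration).
ω² = ω₀² − 2|α|θ with ω = 0 ⇒ θ = ω₀²/(2|α|) = 1309 rad = 208.4 rev.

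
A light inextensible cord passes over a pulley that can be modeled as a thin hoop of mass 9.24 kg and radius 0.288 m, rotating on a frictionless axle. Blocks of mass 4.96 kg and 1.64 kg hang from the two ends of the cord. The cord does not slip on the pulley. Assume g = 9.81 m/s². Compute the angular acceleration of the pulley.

α ≈ 7.14 rad/s²

I = MR² = (9.24)(0.288)² = 0.7664 kg·m².
Heavier block: m₁g − T₁ = m₁a. Lighter block: T₂ − m₂g = m₂a.
Pulley: (T₁ − T₂)R = Iα = I(a/R), so T₁ − T₂ = (I/R²)a = 1·M_p a = 9.240·a.
Adding the three: (m₁ − m₂)g = (m₁ + m₂ + 9.240)a, so a = (4.96 − 1.64)(9.81)/(4.96 + 1.64 + 9.240) = 2.056 m/s².
α = a/R = 2.056/0.288 = 7.139 rad/s².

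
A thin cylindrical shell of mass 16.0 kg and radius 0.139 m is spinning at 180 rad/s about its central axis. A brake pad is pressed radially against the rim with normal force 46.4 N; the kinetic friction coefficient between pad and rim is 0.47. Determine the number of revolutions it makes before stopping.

≈ 263 revolutions

I = MR² = (16.0)(0.139)² = 0.3091 kg·m².
Friction force f = μN = (0.47)(46.4) = 21.81 N at the rim; torque magnitude τ = fR = 3.031 N·m, opposing ω.
|α| = τ/I = 3.031/0.3091 = 9.806 rad/s² (deceleration).
ω² = ω₀² − 2|α|θ with ω = 0 ⇒ θ = ω₀²/(2|α|) = 1652 rad = 262.9 rev.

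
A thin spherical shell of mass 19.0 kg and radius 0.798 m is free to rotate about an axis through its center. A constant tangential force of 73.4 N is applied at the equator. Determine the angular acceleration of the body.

I = (2/3)MR² = (2/3)(19.0)(0.798)² = 8.066 kg·m².
τ = F R = (73.4)(0.798) = 58.57 N·m.
From τ = Iα: α = 58.57/8.066 = 7.262 rad/s².

α ≈ 7.26 rad/s²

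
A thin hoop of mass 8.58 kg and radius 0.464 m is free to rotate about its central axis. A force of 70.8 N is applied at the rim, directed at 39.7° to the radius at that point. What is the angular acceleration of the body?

I = MR² = (8.58)(0.464)² = 1.847 kg·m².
Only the tangential component produces torque: τ = F R sinθ = (70.8)(0.464) sin 39.7° = 20.98 N·m.
Newton's second law for rotation, τ = Iα, gives α = τ/I = 20.98/1.847 = 11.36 rad/s².

α ≈ 11.4 rad/s²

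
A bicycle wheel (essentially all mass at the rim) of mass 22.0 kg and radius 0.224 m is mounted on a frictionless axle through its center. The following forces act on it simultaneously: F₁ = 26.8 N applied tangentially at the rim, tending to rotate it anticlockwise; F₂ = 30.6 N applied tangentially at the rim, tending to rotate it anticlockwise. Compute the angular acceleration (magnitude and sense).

α ≈ 11.6 rad/s², anticlockwise

I = MR² = (22.0)(0.224)² = 1.104 kg·m².
Taking anticlockwise as positive: τ₁ = +(26.8)(0.224) = +6.003 N·m; τ₂ = +(30.6)(0.224) = +6.854 N·m.
Net torque τ = 12.86 N·m.
α = τ/I = 12.86/1.104 = 11.65 rad/s².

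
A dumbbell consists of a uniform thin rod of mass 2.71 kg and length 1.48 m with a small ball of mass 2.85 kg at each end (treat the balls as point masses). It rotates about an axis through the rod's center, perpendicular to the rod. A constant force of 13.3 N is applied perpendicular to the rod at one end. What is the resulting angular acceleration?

α ≈ 2.72 rad/s²

I_rod = (1/12)ML² = (1/12)(2.71)(1.48)² = 0.4947 kg·m².
I_balls = 2·m·(L/2)² = 2(2.85)(0.7400)² = 3.121 kg·m².
Total I = 3.616 kg·m².
τ = F·(L/2) = (13.3)(0.740) = 9.842 N·m.
α = τ/I = 9.842/3.616 = 2.722 rad/s².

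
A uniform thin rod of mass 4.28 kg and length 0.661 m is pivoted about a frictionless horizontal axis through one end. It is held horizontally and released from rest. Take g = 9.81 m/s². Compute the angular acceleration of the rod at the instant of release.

α ≈ 22.3 rad/s²

About the pivot, I = (1/3)ML² = (1/3)(4.28)(0.661)² = 0.6233 kg·m².
The weight acts at the center, a distance L/2 = 0.3305 m from the pivot; τ = Mg(L/2) = 13.88 N·m.
α = τ/I = 13.88/0.6233 = 22.26 rad/s².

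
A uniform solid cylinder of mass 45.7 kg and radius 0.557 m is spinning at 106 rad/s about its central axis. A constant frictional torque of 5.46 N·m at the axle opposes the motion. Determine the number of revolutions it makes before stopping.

I = ½MR² = (1/2)(45.7)(0.557)² = 7.089 kg·m².
The net torque has magnitude 5.46 N·m, opposing ω.
|α| = τ/I = 5.460/7.089 = 0.7702 rad/s² (deceleration).
ω² = ω₀² − 2|α|θ with ω = 0 ⇒ θ = ω₀²/(2|α|) = 7294 rad = 1161 rev.

≈ 1160 revolutions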